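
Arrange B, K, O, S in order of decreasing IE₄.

After 3 electrons have been removed, what remains? B³⁺ is the bare [He] core; K³⁺ is already 2 electrons into the core; O³⁺ still has 3 valence electrons; S³⁺ still has 3 valence electrons.
Usually core removal costs more than valence removal, but here the competition is close: a tightly held n=2 valence electron can cost more to remove than an n=3 core electron, so the actual values have to decide it.
Valence configurations: O³⁺ [He]2s²2p¹, S³⁺ [Ne]3s²3p¹.
Approximate IE_4 values (kJ/mol): B 25026, K 5877, O 7469, S 4556.
So the fourth ionization energies run S < K < O < B.

B > O > K > S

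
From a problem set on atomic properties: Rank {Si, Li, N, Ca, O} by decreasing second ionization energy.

Li > O > N > Si > Ca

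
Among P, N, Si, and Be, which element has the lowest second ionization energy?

IE_2 is the cost of taking one more electron from the +1 cation: P⁺ still has 4 valence electrons; N⁺ still has 4 valence electrons; Si⁺ still has 3 valence electrons; Be⁺ still has 1 valence electron.
All are still removing valence electrons, so compare the +1 ions as you would atoms: IE_2 generally rises across a period (higher Z_eff) and falls down a group (larger shell), subject to the usual subshell exceptions.
Valence configurations: P⁺ [Ne]3s²3p², N⁺ [He]2s²2p², Si⁺ [Ne]3s²3p¹, Be⁺ [He]2s¹.
The numbers (kJ/mol): P 1907, N 2856, Si 1577, Be 1757.
Overall IE_2 order: Si < Be < P < N.

Si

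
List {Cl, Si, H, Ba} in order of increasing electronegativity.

H is in period 1, group 1; Si is in period 3, group 14; Cl is in period 3, group 17; Ba is in period 6, group 2.
Atoms toward the upper right of the periodic table pull bonding electrons most strongly.
Here both period and group differ, so the two effects have to be weighed against each other.
Si > Ba: both effects reinforce here, so Si is clearly the higher of the two.
H > Si: the two effects oppose for this pair; the down-group effect wins (2.20 vs 1.90).
Cl > H: period and group pull opposite ways; the across-period shift dominates (3.16 vs 2.20).
Tabulated electronegativity (Pauling): H 2.20, Si 1.90, Cl 3.16, Ba 0.89.
So from lowest to highest: Ba < Si < H < Cl.

Ba, Si, H, Cl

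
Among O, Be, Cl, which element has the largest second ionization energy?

O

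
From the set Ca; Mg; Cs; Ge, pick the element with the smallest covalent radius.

Radius decreases left→right (rising Z_eff, same n) and increases top→bottom (higher n).
These span different periods and groups, so the two trends combine.
Mg > Ge: period and group pull opposite ways; the across-period shift dominates (139 vs 121 pm).
Ca > Mg: they share group 2; the group trend gives Ca the larger value.
Cs > Ca: relative to Ca, both the across-period and down-group shifts push Cs's atomic radius up.
For reference (pm): Mg 139, Ca 171, Ge 121, Cs 232.
The smallest covalent radius among these belongs to Ge.

Ge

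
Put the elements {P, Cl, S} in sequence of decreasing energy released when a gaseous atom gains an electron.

P is in period 3, group 15; S is in period 3, group 16; Cl is in period 3, group 17.
Adding an electron releases more energy for atoms nearer the top right (short of the noble gases).
All lie in period 3, so electron affinity increases left to right.
So from highest to lowest: Cl > S > P.

Cl > S > P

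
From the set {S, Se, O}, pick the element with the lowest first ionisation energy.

Se

O is in period 2, group 16; S is in period 3, group 16; Se is in period 4, group 16.
IE₁ increases left→right with effective nuclear charge and decreases top→bottom as the valence shell moves farther out.
All are in group 16, so first ionization energy increases up the group.
The lowest first ionisation energy among these belongs to Se.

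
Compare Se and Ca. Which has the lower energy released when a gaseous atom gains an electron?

Ca

Ca is in period 4, group 2; Se is in period 4, group 16.
Adding an electron releases more energy for atoms nearer the top right (short of the noble gases).
All lie in period 4, so electron affinity increases left to right.
So Ca has the lower energy released when a gaseous atom gains an electron (Ca < Se).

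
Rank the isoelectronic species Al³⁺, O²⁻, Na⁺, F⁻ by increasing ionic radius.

All of these have 10 electrons, so size is governed by nuclear charge alone: the more protons, the stronger the pull on the same electron cloud, and the smaller the ion.
Nuclear charges: Al³⁺ (Z=13), Na⁺ (Z=11), F⁻ (Z=9), O²⁻ (Z=8).
Smallest to largest: Al³⁺ < Na⁺ < F⁻ < O²⁻.

Al³⁺ < Na⁺ < F⁻ < O²⁻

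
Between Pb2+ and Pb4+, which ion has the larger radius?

Pb2+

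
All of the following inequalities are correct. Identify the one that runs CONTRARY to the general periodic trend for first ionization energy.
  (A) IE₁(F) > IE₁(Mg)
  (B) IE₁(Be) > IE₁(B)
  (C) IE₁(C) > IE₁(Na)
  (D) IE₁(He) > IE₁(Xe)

The general trend: first ionization energy increases across a period and decreases down a group.
(A) F (period 2, group 17) vs Mg (period 3, group 2): the stated order agrees with the simple trend.
(B) Be (period 2, group 2) vs B (period 2, group 13): the stated order contradicts the simple trend.
(C) C (period 2, group 14) vs Na (period 3, group 1): the stated order agrees with the simple trend.
(D) He (period 1, group 18) vs Xe (period 5, group 18): the stated order agrees with the simple trend.
The exception is (B): removing B's lone 2p electron is easier than breaking Be's filled 2s².

(B)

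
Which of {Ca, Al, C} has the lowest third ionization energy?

Al

Consider each +2 ion: Ca²⁺ is the bare [Ar] core; Al²⁺ still has 1 valence electron; C²⁺ still has 2 valence electrons.
Core electrons are held far more tightly than valence electrons, so Ca tops the IE_3 order.
Valence configurations: Al²⁺ [Ne]3s¹, C²⁺ [He]2s².
Approximate IE_3 values (kJ/mol): Ca 4912, Al 2745, C 4620.
Hence IE_3: Al < C < Ca.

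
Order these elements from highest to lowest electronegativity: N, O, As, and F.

N is in period 2, group 15; O is in period 2, group 16; F is in period 2, group 17; As is in period 4, group 15.
EN rises left→right (higher Z_eff, smaller atoms) and falls top→bottom (larger, more shielded atoms).
Here both period and group differ, so the two effects have to be weighed against each other.
N > As: N sits above As in group 15, so the down-group effect alone puts N higher.
O > N: both are in period 2; the period trend gives O the larger value.
F > O: both are in period 2; the period trend gives F the larger value.
Approximate values (Pauling): N 3.04, O 3.44, F 3.98, As 2.18.
So from highest to lowest: F > O > N > As.

F > O > N > As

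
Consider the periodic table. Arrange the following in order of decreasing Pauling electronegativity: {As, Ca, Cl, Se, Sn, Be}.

Be is in period 2, group 2; Cl is in period 3, group 17; Ca is in period 4, group 2; As is in period 4, group 15; Se is in period 4, group 16; Sn is in period 5, group 14.
EN rises left→right (higher Z_eff, smaller atoms) and falls top→bottom (larger, more shielded atoms).
Neither a single period nor a single group — weigh both effects.
Be > Ca: Be sits above Ca in group 2, so the down-group effect alone puts Be higher.
Sn > Be: the two effects oppose for this pair; the across-period effect wins (1.96 vs 1.57).
As > Sn: both effects reinforce here, so As is clearly the higher of the two.
Se > As: both are in period 4; the period trend gives Se the larger value.
Cl > Se: relative to Se, both the across-period and down-group shifts push Cl's electronegativity up.
For reference (Pauling): Be 1.57, Cl 3.16, Ca 1.00, As 2.18, Se 2.55, Sn 1.96.
So from highest to lowest: Cl > Se > As > Sn > Be > Ca.

Cl > Se > As > Sn > Be > Ca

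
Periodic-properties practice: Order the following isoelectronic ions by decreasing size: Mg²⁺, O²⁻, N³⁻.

All of these have 10 electrons, so size is governed by nuclear charge alone: the more protons, the stronger the pull on the same electron cloud, and the smaller the ion.
Nuclear charges: Mg²⁺ (Z=12), O²⁻ (Z=8), N³⁻ (Z=7).
Largest to smallest: N³⁻ > O²⁻ > Mg²⁺.

N³⁻, O²⁻, Mg²⁺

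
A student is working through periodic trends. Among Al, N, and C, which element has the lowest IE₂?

The second ionization energy removes an electron from the +1 ion. For each element: Al⁺ still has 2 valence electrons; N⁺ still has 4 valence electrons; C⁺ still has 3 valence electrons.
All are still removing valence electrons, so compare the +1 ions as you would atoms: IE_2 generally rises across a period (higher Z_eff) and falls down a group (larger shell), subject to the usual subshell exceptions.
Valence configurations: Al⁺ [Ne]3s², N⁺ [He]2s²2p², C⁺ [He]2s²2p¹.
Tabulated IE_2 (kJ/mol): Al 1817, N 2856, C 2353.
So the second ionization energies run Al < C < N.

Al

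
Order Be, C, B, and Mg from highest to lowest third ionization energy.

Be, Mg, C, B

After 2 electrons have been removed, what remains? Be²⁺ is the bare [He] core; C²⁺ still has 2 valence electrons; B²⁺ still has 1 valence electron; Mg²⁺ is the bare [Ne] core.
Core electrons are held far more tightly than valence electrons, so Mg and Be top the IE_3 order.
Valence configurations: C²⁺ [He]2s², B²⁺ [He]2s¹.
The numbers (kJ/mol): Be 14849, C 4620, B 3660, Mg 7733.
Hence IE_3: B < C < Mg < Be.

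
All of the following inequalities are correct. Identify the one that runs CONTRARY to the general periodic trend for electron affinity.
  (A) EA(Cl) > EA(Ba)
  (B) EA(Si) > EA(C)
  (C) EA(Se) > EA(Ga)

The general trend: electron affinity increases across a period and decreases down a group.
(A) Cl (period 3, group 17) vs Ba (period 6, group 2): the stated order agrees with the simple trend.
(B) Si (period 3, group 14) vs C (period 2, group 14): the stated order contradicts the simple trend.
(C) Se (period 4, group 16) vs Ga (period 4, group 13): the stated order agrees with the simple trend.
The exception is (B): Si's larger, more diffuse 3p orbitals accept an added electron slightly more readily than C's compact 2p.

(B)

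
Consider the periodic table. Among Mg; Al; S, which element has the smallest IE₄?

Consider each +3 ion: Mg³⁺ is already 1 electron into the core; Al³⁺ is the bare [Ne] core; S³⁺ still has 3 valence electrons.
Pulling an electron out of a noble-gas core costs far more than removing a remaining valence electron, so Mg and Al sit at the high end of IE_4.
The numbers (kJ/mol): Mg 10543, Al 11577, S 4556.
Overall IE_4 order: S < Mg < Al.

S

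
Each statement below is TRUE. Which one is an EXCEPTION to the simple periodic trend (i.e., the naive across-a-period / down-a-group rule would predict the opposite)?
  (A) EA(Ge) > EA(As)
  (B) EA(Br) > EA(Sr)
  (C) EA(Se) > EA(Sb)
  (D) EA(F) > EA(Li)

(A)

The general trend: electron affinity increases across a period and decreases down a group.
(A) Ge (period 4, group 14) vs As (period 4, group 15): the stated order contradicts the simple trend.
(B) Br (period 4, group 17) vs Sr (period 5, group 2): the stated order agrees with the simple trend.
(C) Se (period 4, group 16) vs Sb (period 5, group 15): the stated order agrees with the simple trend.
(D) F (period 2, group 17) vs Li (period 2, group 1): the stated order agrees with the simple trend.
The exception is (A): adding an electron to As's half-filled 4p³ is unfavourable, so Ge (4p²) has the more exothermic EA.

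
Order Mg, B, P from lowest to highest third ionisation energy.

IE_3 is the cost of taking one more electron from the +2 cation: Mg²⁺ is the bare [Ne] core; B²⁺ still has 1 valence electron; P²⁺ still has 3 valence electrons.
Pulling an electron out of a noble-gas core costs far more than removing a remaining valence electron, so Mg sits at the high end of IE_3.
Valence configurations: B²⁺ [He]2s¹, P²⁺ [Ne]3s²3p¹.
Approximate IE_3 values (kJ/mol): Mg 7733, B 3660, P 2914.
So the third ionization energies run P < B < Mg.

P < B < Mg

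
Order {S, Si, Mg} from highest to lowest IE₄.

Mg > S > Si

IE_4 is the cost of taking one more electron from the +3 cation: S³⁺ still has 3 valence electrons; Si³⁺ still has 1 valence electron; Mg³⁺ is already 1 electron into the core.
Core electrons are held far more tightly than valence electrons, so Mg tops the IE_4 order.
Valence configurations: S³⁺ [Ne]3s²3p¹, Si³⁺ [Ne]3s¹.
The numbers (kJ/mol): S 4556, Si 4356, Mg 10543.
Overall IE_4 order: Si < S < Mg.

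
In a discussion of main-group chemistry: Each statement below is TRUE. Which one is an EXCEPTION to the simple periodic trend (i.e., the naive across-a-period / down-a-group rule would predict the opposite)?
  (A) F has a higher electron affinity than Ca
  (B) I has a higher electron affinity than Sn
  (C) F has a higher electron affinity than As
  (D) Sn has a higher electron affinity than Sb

The general trend: electron affinity increases across a period and decreases down a group.
(A) F (period 2, group 17) vs Ca (period 4, group 2): the stated order agrees with the simple trend.
(B) I (period 5, group 17) vs Sn (period 5, group 14): the stated order agrees with the simple trend.
(C) F (period 2, group 17) vs As (period 4, group 15): the stated order agrees with the simple trend.
(D) Sn (period 5, group 14) vs Sb (period 5, group 15): the stated order contradicts the simple trend.
The exception is (D): adding an electron to Sb's half-filled 5p³ is unfavourable, so Sn has the more exothermic EA.

(D)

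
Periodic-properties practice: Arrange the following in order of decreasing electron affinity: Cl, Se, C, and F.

EA tends to increase across a period and decrease down a group, though the pattern is less regular than for IE or radius.
These span different periods and groups, so the two trends combine.
Se > C: period and group pull opposite ways; the across-period shift dominates (195 vs 122 kJ/mol).
F > Se: relative to Se, both the across-period and down-group shifts push F's electron affinity up.
Cl > F: this pair runs against the simple trend — see the exception note.
Note the exception: Cl has a higher electron affinity than F, contrary to the simple trend — F's small 2p subshell makes the incoming electron feel strong e⁻–e⁻ repulsion, so Cl actually releases more energy on gaining an electron.
Tabulated electron affinity (kJ/mol): C 122, F 328, Cl 349, Se 195.
So from highest to lowest: Cl > F > Se > C.

Cl, F, Se, C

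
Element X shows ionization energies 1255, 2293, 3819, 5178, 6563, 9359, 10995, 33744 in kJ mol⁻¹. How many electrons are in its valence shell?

Look for the largest jump between consecutive ionization energies: IE8/IE7 ≈ 3.1, far larger than any earlier ratio.
That jump marks the point where a core electron is being removed. So the atom has 7 valence electrons.

7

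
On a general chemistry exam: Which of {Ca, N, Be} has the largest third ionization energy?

After 2 electrons have been removed, what remains? Ca²⁺ is the bare [Ar] core; N²⁺ still has 3 valence electrons; Be²⁺ is the bare [He] core.
Core electrons are held far more tightly than valence electrons, so Ca and Be top the IE_3 order.
The numbers (kJ/mol): Ca 4912, N 4578, Be 14849.
Hence IE_3: N < Ca < Be.

Be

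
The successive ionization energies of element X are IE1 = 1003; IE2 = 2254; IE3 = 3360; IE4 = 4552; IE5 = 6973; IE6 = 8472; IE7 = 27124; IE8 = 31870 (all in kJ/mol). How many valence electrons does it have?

6

Look for the largest jump between consecutive ionization energies: IE7/IE6 ≈ 3.2, far larger than any earlier ratio.
That jump marks the point where a core electron is being removed. So the atom has 6 valence electrons.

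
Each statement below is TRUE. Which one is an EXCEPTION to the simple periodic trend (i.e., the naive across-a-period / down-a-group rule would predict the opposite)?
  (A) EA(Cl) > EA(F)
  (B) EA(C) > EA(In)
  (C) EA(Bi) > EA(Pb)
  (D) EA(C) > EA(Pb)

(A)

The general trend: electron affinity increases across a period and decreases down a group.
(A) Cl (period 3, group 17) vs F (period 2, group 17): the stated order contradicts the simple trend.
(B) C (period 2, group 14) vs In (period 5, group 13): the stated order agrees with the simple trend.
(C) Bi (period 6, group 15) vs Pb (period 6, group 14): the stated order agrees with the simple trend.
(D) C (period 2, group 14) vs Pb (period 6, group 14): the stated order agrees with the simple trend.
The exception is (A): F's small 2p subshell makes the incoming electron feel strong e⁻–e⁻ repulsion, so Cl actually releases more energy on gaining an electron.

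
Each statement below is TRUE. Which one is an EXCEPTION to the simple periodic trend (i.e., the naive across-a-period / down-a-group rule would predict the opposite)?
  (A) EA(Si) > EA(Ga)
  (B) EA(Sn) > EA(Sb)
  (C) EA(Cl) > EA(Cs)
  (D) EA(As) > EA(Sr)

(B)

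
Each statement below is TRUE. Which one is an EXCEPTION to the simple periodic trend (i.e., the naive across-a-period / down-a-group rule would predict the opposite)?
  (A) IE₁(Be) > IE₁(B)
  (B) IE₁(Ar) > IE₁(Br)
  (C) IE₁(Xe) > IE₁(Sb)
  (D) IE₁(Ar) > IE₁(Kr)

(A)

The general trend: first ionization energy increases across a period and decreases down a group.
(A) Be (period 2, group 2) vs B (period 2, group 13): the stated order contradicts the simple trend.
(B) Ar (period 3, group 18) vs Br (period 4, group 17): the stated order agrees with the simple trend.
(C) Xe (period 5, group 18) vs Sb (period 5, group 15): the stated order agrees with the simple trend.
(D) Ar (period 3, group 18) vs Kr (period 4, group 18): the stated order agrees with the simple trend.
The exception is (A): removing B's lone 2p electron is easier than breaking Be's filled 2s².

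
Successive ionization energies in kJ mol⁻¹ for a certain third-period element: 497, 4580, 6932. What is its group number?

Group 1

Look for the largest jump between consecutive ionization energies: IE2/IE1 ≈ 9.2, far larger than any earlier ratio.
That jump marks the point where a core electron is being removed. So the atom has 1 valence electron.
A main-group element with 1 valence electron is in group 1.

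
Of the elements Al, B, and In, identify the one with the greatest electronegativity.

B

Smaller atoms with higher effective nuclear charge are more electronegative.
All are in group 13; the group trend (electronegativity increases up the group) applies, with the exception below.
Note the exception: In has a higher electronegativity than Al, contrary to the simple trend — poor shielding by filled d (and f) subshells raises the heavier element's effective nuclear charge more than the simple down-group trend predicts.
Tabulated electronegativity (Pauling): B 2.04, Al 1.61, In 1.78.
The greatest electronegativity among these belongs to B.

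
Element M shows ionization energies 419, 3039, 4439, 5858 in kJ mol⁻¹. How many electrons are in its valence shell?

1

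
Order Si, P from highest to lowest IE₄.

P > Si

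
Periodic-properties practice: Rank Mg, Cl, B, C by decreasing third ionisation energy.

Mg > C > Cl > B

Consider each +2 ion: Mg²⁺ is the bare [Ne] core; Cl²⁺ still has 5 valence electrons; B²⁺ still has 1 valence electron; C²⁺ still has 2 valence electrons.
Pulling an electron out of a noble-gas core costs far more than removing a remaining valence electron, so Mg sits at the high end of IE_3.
Valence configurations: Cl²⁺ [Ne]3s²3p³, B²⁺ [He]2s¹, C²⁺ [He]2s².
Approximate IE_3 values (kJ/mol): Mg 7733, Cl 3822, B 3660, C 4620.
Hence IE_3: B < Cl < C < Mg.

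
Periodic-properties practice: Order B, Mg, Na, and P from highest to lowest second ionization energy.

Na > B > P > Mg

After 1 electron has been removed, what remains? B⁺ still has 2 valence electrons; Mg⁺ still has 1 valence electron; Na⁺ is the bare [Ne] core; P⁺ still has 4 valence electrons.
Core electrons are held far more tightly than valence electrons, so Na tops the IE_2 order.
Valence configurations: B⁺ [He]2s², Mg⁺ [Ne]3s¹, P⁺ [Ne]3s²3p².
Approximate IE_2 values (kJ/mol): B 2427, Mg 1451, Na 4562, P 1907.
Hence IE_2: Mg < P < B < Na.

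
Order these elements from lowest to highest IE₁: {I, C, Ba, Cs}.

C is in period 2, group 14; I is in period 5, group 17; Cs is in period 6, group 1; Ba is in period 6, group 2.
Across a period the outer electron is held more tightly (higher IE₁); down a group it sits in a higher shell, more shielded, and comes off more easily.
Neither a single period nor a single group — weigh both effects.
Ba > Cs: both are in period 6; the period trend gives Ba the larger value.
I > Ba: both effects reinforce here, so I is clearly the higher of the two.
C > I: period and group pull opposite ways; the down-group shift dominates (1086 vs 1008 kJ/mol).
Tabulated first ionization energy (kJ/mol): C 1086, I 1008, Cs 376, Ba 503.
So from lowest to highest: Cs < Ba < I < C.

Cs < Ba < I < C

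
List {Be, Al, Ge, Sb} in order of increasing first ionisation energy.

IE₁ increases left→right with effective nuclear charge and decreases top→bottom as the valence shell moves farther out.
These sit on a diagonal, where the across-period and down-group effects partly cancel.
Ge > Al: the two effects oppose for this pair; the across-period effect wins (762 vs 578 kJ/mol).
Sb > Ge: period and group pull opposite ways; the across-period shift dominates (831 vs 762 kJ/mol).
Be > Sb: period and group pull opposite ways; the down-group shift dominates (900 vs 831 kJ/mol).
Tabulated first ionization energy (kJ/mol): Be 900, Al 578, Ge 762, Sb 831.
So from lowest to highest: Al < Ge < Sb < Be.

Al, Ge, Sb, Be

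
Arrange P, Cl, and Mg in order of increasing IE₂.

Consider each +1 ion: P⁺ still has 4 valence electrons; Cl⁺ still has 6 valence electrons; Mg⁺ still has 1 valence electron.
All are still removing valence electrons, so compare the +1 ions as you would atoms: IE_2 generally rises across a period (higher Z_eff) and falls down a group (larger shell), subject to the usual subshell exceptions.
Valence configurations: P⁺ [Ne]3s²3p², Cl⁺ [Ne]3s²3p⁴, Mg⁺ [Ne]3s¹.
Approximate IE_2 values (kJ/mol): P 1907, Cl 2298, Mg 1451.
So the second ionization energies run Mg < P < Cl.

Mg, P, Cl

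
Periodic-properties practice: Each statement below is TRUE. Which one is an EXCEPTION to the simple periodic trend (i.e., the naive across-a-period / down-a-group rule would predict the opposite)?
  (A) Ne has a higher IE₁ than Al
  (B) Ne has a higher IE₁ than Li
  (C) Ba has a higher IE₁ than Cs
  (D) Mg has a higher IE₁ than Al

The general trend: IE₁ increases across a period and decreases down a group.
(A) Ne (period 2, group 18) vs Al (period 3, group 13): the stated order agrees with the simple trend.
(B) Ne (period 2, group 18) vs Li (period 2, group 1): the stated order agrees with the simple trend.
(C) Ba (period 6, group 2) vs Cs (period 6, group 1): the stated order agrees with the simple trend.
(D) Mg (period 3, group 2) vs Al (period 3, group 13): the stated order contradicts the simple trend.
The exception is (D): Al's single 3p electron is easier to remove than one from Mg's filled 3s².

(D)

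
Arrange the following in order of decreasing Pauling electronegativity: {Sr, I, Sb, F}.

F, I, Sb, Sr

F is in period 2, group 17; Sr is in period 5, group 2; Sb is in period 5, group 15; I is in period 5, group 17.
Electronegativity increases across a period and decreases down a group, tracking effective nuclear charge and atomic size.
Neither a single period nor a single group — weigh both effects.
Sb > Sr: Sb lies to the right of Sr in period 5, so the across-period effect alone puts Sb higher.
I > Sb: I lies to the right of Sb in period 5, so the across-period effect alone puts I higher.
F > I: they share group 17; the group trend gives F the larger value.
For reference (Pauling): F 3.98, Sr 0.95, Sb 2.05, I 2.66.
So from highest to lowest: F > I > Sb > Sr.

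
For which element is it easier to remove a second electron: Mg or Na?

Mg

Consider each +1 ion: Mg⁺ still has 1 valence electron; Na⁺ is the bare [Ne] core.
Core electrons are held far more tightly than valence electrons, so Na tops the IE_2 order.
The numbers (kJ/mol): Mg 1451, Na 4562.
Hence IE_2: Mg < Na.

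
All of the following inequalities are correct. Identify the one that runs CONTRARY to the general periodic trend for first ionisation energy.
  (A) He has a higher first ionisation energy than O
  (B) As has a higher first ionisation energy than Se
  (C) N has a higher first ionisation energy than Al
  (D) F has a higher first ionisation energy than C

The general trend: first ionisation energy increases across a period and decreases down a group.
(A) He (period 1, group 18) vs O (period 2, group 16): the stated order agrees with the simple trend.
(B) As (period 4, group 15) vs Se (period 4, group 16): the stated order contradicts the simple trend.
(C) N (period 2, group 15) vs Al (period 3, group 13): the stated order agrees with the simple trend.
(D) F (period 2, group 17) vs C (period 2, group 14): the stated order agrees with the simple trend.
The exception is (B): Se (4p⁴) ionizes more easily than half-filled As (4p³).

(B)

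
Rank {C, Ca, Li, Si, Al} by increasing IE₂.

Consider each +1 ion: C⁺ still has 3 valence electrons; Ca⁺ still has 1 valence electron; Li⁺ is the bare [He] core; Si⁺ still has 3 valence electrons; Al⁺ still has 2 valence electrons.
Breaking into a closed-shell core is much more expensive than removing a leftover valence electron — Li has the largest IE_2 here.
Valence configurations: C⁺ [He]2s²2p¹, Ca⁺ [Ar]4s¹, Si⁺ [Ne]3s²3p¹, Al⁺ [Ne]3s².
Si⁺ loses a lone 3p electron whereas Al⁺ must break into a filled 3s² pair, so IE_2(Al) > IE_2(Si) even though Si has the higher nuclear charge.
The numbers (kJ/mol): C 2353, Ca 1145, Li 7298, Si 1577, Al 1817.
Overall IE_2 order: Ca < Si < Al < C < Li.

Ca, Si, Al, C, Li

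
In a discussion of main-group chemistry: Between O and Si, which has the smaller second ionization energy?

IE_2 is the cost of taking one more electron from the +1 cation: O⁺ still has 5 valence electrons; Si⁺ still has 3 valence electrons.
All are still removing valence electrons, so compare the +1 ions as you would atoms: IE_2 generally rises across a period (higher Z_eff) and falls down a group (larger shell), subject to the usual subshell exceptions.
Valence configurations: O⁺ [He]2s²2p³, Si⁺ [Ne]3s²3p¹.
Tabulated IE_2 (kJ/mol): O 3388, Si 1577.
So the second ionization energies run Si < O.

Si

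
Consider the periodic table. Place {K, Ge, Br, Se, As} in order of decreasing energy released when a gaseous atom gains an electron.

K is in period 4, group 1; Ge is in period 4, group 14; As is in period 4, group 15; Se is in period 4, group 16; Br is in period 4, group 17.
Atoms with high Z_eff and room in the valence shell (especially the halogens) have the most exothermic electron affinities.
All lie in period 4; the across-period trend (electron affinity increases left to right) applies, with the exception below.
Note the exception: Ge has a higher electron affinity than As, contrary to the simple trend — adding an electron to As's half-filled 4p³ is unfavourable, so Ge (4p²) has the more exothermic EA.
For reference (kJ/mol): K 48, Ge 119, As 78, Se 195, Br 325.
So from highest to lowest: Br > Se > Ge > As > K.

Br, Se, Ge, As, K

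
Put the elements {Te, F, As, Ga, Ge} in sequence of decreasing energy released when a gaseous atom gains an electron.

F > Te > Ge > As > Ga

F is in period 2, group 17; Ga is in period 4, group 13; Ge is in period 4, group 14; As is in period 4, group 15; Te is in period 5, group 16.
Atoms with high Z_eff and room in the valence shell (especially the halogens) have the most exothermic electron affinities.
These span different periods and groups, so the two trends combine.
As > Ga: As lies to the right of Ga in period 4, so the across-period effect alone puts As higher.
Ge > As: this pair runs against the simple trend — see the exception note.
Te > Ge: period and group pull opposite ways; the across-period shift dominates (190 vs 119 kJ/mol).
F > Te: relative to Te, both the across-period and down-group shifts push F's electron affinity up.
Note the exception: Ge has a higher electron affinity than As, contrary to the simple trend — adding an electron to As's half-filled 4p³ is unfavourable, so Ge (4p²) has the more exothermic EA.
Tabulated electron affinity (kJ/mol): F 328, Ga 29, Ge 119, As 78, Te 190.
So from highest to lowest: F > Te > Ge > As > Ga.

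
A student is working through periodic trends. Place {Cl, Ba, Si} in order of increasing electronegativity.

Ba < Si < Cl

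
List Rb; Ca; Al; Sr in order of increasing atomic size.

Al is in period 3, group 13; Ca is in period 4, group 2; Rb is in period 5, group 1; Sr is in period 5, group 2.
Moving right in a period, electrons are added to the same shell under a stronger nuclear pull, so atoms get smaller; moving down, a new shell is opened and atoms get larger.
Neither a single period nor a single group — weigh both effects.
Ca > Al: relative to Al, both the across-period and down-group shifts push Ca's atomic radius up.
Sr > Ca: they share group 2; the group trend gives Sr the larger value.
Rb > Sr: Rb lies to the left of Sr in period 5, so the across-period effect alone puts Rb larger.
Tabulated atomic radius (pm): Al 126, Ca 171, Rb 210, Sr 185.
So from smallest to largest: Al < Ca < Sr < Rb.

Al < Ca < Sr < Rb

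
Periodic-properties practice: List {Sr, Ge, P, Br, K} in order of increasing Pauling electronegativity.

K, Sr, Ge, P, Br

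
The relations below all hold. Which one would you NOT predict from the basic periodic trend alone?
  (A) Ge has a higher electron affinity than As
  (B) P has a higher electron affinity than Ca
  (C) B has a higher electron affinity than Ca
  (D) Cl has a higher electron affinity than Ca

(A)

The general trend: electron affinity increases across a period and decreases down a group.
(A) Ge (period 4, group 14) vs As (period 4, group 15): the stated order contradicts the simple trend.
(B) P (period 3, group 15) vs Ca (period 4, group 2): the stated order agrees with the simple trend.
(C) B (period 2, group 13) vs Ca (period 4, group 2): the stated order agrees with the simple trend.
(D) Cl (period 3, group 17) vs Ca (period 4, group 2): the stated order agrees with the simple trend.
The exception is (A): adding an electron to As's half-filled 4p³ is unfavourable, so Ge (4p²) has the more exothermic EA.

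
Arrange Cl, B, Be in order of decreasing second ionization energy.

The second ionization energy removes an electron from the +1 ion. For each element: Cl⁺ still has 6 valence electrons; B⁺ still has 2 valence electrons; Be⁺ still has 1 valence electron.
All are still removing valence electrons, so compare the +1 ions as you would atoms: IE_2 generally rises across a period (higher Z_eff) and falls down a group (larger shell), subject to the usual subshell exceptions.
Valence configurations: Cl⁺ [Ne]3s²3p⁴, B⁺ [He]2s², Be⁺ [He]2s¹.
Tabulated IE_2 (kJ/mol): Cl 2298, B 2427, Be 1757.
Hence IE_2: Be < Cl < B.

B > Cl > Be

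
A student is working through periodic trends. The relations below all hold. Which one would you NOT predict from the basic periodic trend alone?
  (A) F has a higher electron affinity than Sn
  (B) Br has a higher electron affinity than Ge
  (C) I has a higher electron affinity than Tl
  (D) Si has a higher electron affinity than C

(D)

The general trend: electron affinity increases across a period and decreases down a group.
(A) F (period 2, group 17) vs Sn (period 5, group 14): the stated order agrees with the simple trend.
(B) Br (period 4, group 17) vs Ge (period 4, group 14): the stated order agrees with the simple trend.
(C) I (period 5, group 17) vs Tl (period 6, group 13): the stated order agrees with the simple trend.
(D) Si (period 3, group 14) vs C (period 2, group 14): the stated order contradicts the simple trend.
The exception is (D): Si's larger, more diffuse 3p orbitals accept an added electron slightly more readily than C's compact 2p.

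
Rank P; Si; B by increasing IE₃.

After 2 electrons have been removed, what remains? P²⁺ still has 3 valence electrons; Si²⁺ still has 2 valence electrons; B²⁺ still has 1 valence electron.
All are still removing valence electrons, so compare the +2 ions as you would atoms: IE_3 generally rises across a period (higher Z_eff) and falls down a group (larger shell), subject to the usual subshell exceptions.
Valence configurations: P²⁺ [Ne]3s²3p¹, Si²⁺ [Ne]3s², B²⁺ [He]2s¹.
P²⁺ loses a lone 3p electron whereas Si²⁺ must break into a filled 3s² pair, so IE_3(Si) > IE_3(P) even though P has the higher nuclear charge.
The numbers (kJ/mol): P 2914, Si 3232, B 3660.
Putting it together, IE_3: P < Si < B.

P < Si < B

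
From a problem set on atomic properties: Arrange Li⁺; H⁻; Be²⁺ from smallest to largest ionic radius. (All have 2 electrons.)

All of these have 2 electrons, so size is governed by nuclear charge alone: the more protons, the stronger the pull on the same electron cloud, and the smaller the ion.
Nuclear charges: Be²⁺ (Z=4), Li⁺ (Z=3), H⁻ (Z=1).
Smallest to largest: Be²⁺ < Li⁺ < H⁻.

Be²⁺, Li⁺, H⁻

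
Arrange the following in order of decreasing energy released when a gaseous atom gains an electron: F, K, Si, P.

F > Si > P > K

F is in period 2, group 17; Si is in period 3, group 14; P is in period 3, group 15; K is in period 4, group 1.
EA tends to increase across a period and decrease down a group, though the pattern is less regular than for IE or radius.
These span different periods and groups, so the two trends combine.
P > K: relative to K, both the across-period and down-group shifts push P's electron affinity up.
Si > P: this pair runs against the simple trend — see the exception note.
F > Si: relative to Si, both the across-period and down-group shifts push F's electron affinity up.
Note the exception: Si has a higher electron affinity than P, contrary to the simple trend — adding an electron to P's half-filled 3p³ is unfavourable, so Si (3p²) has the more exothermic EA.
For reference (kJ/mol): F 328, Si 134, P 72, K 48.
So from highest to lowest: F > Si > P > K.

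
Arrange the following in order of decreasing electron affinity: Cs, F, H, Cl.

Cl > F > H > Cs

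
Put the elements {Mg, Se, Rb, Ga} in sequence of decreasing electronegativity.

Se > Ga > Mg > Rb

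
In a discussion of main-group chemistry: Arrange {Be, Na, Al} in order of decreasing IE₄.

IE_4 is the cost of taking one more electron from the +3 cation: Be³⁺ is already 1 electron into the core; Na³⁺ is already 2 electrons into the core; Al³⁺ is the bare [Ne] core.
All of these are removing an electron from a noble-gas core or deeper; the smaller core (lower principal quantum number) is held far more tightly, and within a period the higher nuclear charge binds the same core more tightly.
The numbers (kJ/mol): Be 21007, Na 9543, Al 11577.
Hence IE_4: Na < Al < Be.

Be, Al, Na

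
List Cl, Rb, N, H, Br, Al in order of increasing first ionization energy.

Rb, Al, Br, Cl, H, N

IE₁ increases left→right with effective nuclear charge and decreases top→bottom as the valence shell moves farther out.
Here both period and group differ, so the two effects have to be weighed against each other.
Al > Rb: both effects reinforce here, so Al is clearly the higher of the two.
Br > Al: the two effects oppose for this pair; the across-period effect wins (1140 vs 578 kJ/mol).
Cl > Br: Cl sits above Br in group 17, so the down-group effect alone puts Cl higher.
H > Cl: period and group pull opposite ways; the down-group shift dominates (1312 vs 1251 kJ/mol).
N > H: the two effects oppose for this pair; the across-period effect wins (1402 vs 1312 kJ/mol).
Approximate values (kJ/mol): H 1312, N 1402, Al 578, Cl 1251, Br 1140, Rb 403.
So from lowest to highest: Rb < Al < Br < Cl < H < N.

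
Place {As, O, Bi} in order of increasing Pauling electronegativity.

EN rises left→right (higher Z_eff, smaller atoms) and falls top→bottom (larger, more shielded atoms).
Neither a single period nor a single group — weigh both effects.
As > Bi: they share group 15; the group trend gives As the larger value.
O > As: both effects reinforce here, so O is clearly the higher of the two.
Approximate values (Pauling): O 3.44, As 2.18, Bi 2.02.
So from lowest to highest: Bi < As < O.

Bi < As < O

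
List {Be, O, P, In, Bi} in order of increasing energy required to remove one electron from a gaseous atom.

In < Bi < Be < P < O

First ionization energy rises across a period (greater Z_eff holds electrons more tightly) and falls down a group (valence electrons are farther from the nucleus).
Here both period and group differ, so the two effects have to be weighed against each other.
Bi > In: period and group pull opposite ways; the across-period shift dominates (703 vs 558 kJ/mol).
Be > Bi: period and group pull opposite ways; the down-group shift dominates (900 vs 703 kJ/mol).
P > Be: the two effects oppose for this pair; the across-period effect wins (1012 vs 900 kJ/mol).
O > P: relative to P, both the across-period and down-group shifts push O's first ionization energy up.
Tabulated first ionization energy (kJ/mol): Be 900, O 1314, P 1012, In 558, Bi 703.
So from lowest to highest: In < Bi < Be < P < O.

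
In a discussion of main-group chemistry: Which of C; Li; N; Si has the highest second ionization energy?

Li

IE_2 is the cost of taking one more electron from the +1 cation: C⁺ still has 3 valence electrons; Li⁺ is the bare [He] core; N⁺ still has 4 valence electrons; Si⁺ still has 3 valence electrons.
Breaking into a closed-shell core is much more expensive than removing a leftover valence electron — Li has the largest IE_2 here.
Valence configurations: C⁺ [He]2s²2p¹, N⁺ [He]2s²2p², Si⁺ [Ne]3s²3p¹.
Approximate IE_2 values (kJ/mol): C 2353, Li 7298, N 2856, Si 1577.
Overall IE_2 order: Si < C < N < Li.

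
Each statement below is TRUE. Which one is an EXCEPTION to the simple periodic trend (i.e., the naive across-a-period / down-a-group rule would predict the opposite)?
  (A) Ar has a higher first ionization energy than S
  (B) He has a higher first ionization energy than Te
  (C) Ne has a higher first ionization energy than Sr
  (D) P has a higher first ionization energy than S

(D)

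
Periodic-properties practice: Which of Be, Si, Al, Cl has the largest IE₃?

Consider each +2 ion: Be²⁺ is the bare [He] core; Si²⁺ still has 2 valence electrons; Al²⁺ still has 1 valence electron; Cl²⁺ still has 5 valence electrons.
Breaking into a closed-shell core is much more expensive than removing a leftover valence electron — Be has the largest IE_3 here.
Valence configurations: Si²⁺ [Ne]3s², Al²⁺ [Ne]3s¹, Cl²⁺ [Ne]3s²3p³.
Tabulated IE_3 (kJ/mol): Be 14849, Si 3232, Al 2745, Cl 3822.
So the third ionization energies run Al < Si < Cl < Be.

Be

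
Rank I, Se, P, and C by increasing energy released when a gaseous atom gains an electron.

P < C < Se < I

C is in period 2, group 14; P is in period 3, group 15; Se is in period 4, group 16; I is in period 5, group 17.
Adding an electron releases more energy for atoms nearer the top right (short of the noble gases).
A diagonal step moves right (one effect) and down (the opposite effect) at once.
C > P: period and group pull opposite ways; the down-group shift dominates (122 vs 72 kJ/mol).
Se > C: period and group pull opposite ways; the across-period shift dominates (195 vs 122 kJ/mol).
I > Se: period and group pull opposite ways; the across-period shift dominates (295 vs 195 kJ/mol).
For reference (kJ/mol): C 122, P 72, Se 195, I 295.
So from lowest to highest: P < C < Se < I.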